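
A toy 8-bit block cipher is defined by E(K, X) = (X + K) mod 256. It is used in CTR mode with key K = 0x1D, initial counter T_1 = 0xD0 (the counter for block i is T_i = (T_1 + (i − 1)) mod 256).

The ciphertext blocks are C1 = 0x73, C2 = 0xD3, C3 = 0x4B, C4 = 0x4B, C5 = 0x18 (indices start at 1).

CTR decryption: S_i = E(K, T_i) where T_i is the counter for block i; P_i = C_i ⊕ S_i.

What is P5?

P5: T = 0xD4, S = E(K, T) = 0xF1; 0x18 ⊕ 0xF1 = 0xE9.

P5 = 0xE9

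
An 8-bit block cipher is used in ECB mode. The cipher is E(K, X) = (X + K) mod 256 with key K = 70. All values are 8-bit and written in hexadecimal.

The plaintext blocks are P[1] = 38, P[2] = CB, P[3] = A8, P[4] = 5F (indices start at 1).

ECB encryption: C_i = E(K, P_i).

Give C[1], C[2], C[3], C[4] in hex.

C[1]: E(K, 38) = A8.
C[2]: E(K, CB) = 3B.
C[3]: E(K, A8) = 18.
C[4]: E(K, 5F) = CF.

C[1] = A8, C[2] = 3B, C[3] = 18, C[4] = CF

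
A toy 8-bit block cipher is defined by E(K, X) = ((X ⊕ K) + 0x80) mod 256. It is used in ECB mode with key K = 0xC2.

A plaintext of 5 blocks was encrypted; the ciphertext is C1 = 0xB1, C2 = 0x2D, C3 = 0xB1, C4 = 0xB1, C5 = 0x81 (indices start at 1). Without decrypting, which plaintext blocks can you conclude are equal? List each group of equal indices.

P1 = P3 = P4

ECB encrypts each block independently with the same key, so equal ciphertext blocks imply equal plaintext blocks.
C1 = C3 = C4 = 0xB1, so P1 = P3 = P4.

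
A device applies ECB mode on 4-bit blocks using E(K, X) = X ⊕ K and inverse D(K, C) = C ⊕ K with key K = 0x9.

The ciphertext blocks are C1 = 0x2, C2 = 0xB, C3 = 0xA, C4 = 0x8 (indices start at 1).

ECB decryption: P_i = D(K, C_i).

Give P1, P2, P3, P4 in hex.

P1 = 0xB, P2 = 0x2, P3 = 0x3, P4 = 0x1

P1: D(K, 0x2) = 0xB.
P2: D(K, 0xB) = 0x2.
P3: D(K, 0xA) = 0x3.
P4: D(K, 0x8) = 0x1.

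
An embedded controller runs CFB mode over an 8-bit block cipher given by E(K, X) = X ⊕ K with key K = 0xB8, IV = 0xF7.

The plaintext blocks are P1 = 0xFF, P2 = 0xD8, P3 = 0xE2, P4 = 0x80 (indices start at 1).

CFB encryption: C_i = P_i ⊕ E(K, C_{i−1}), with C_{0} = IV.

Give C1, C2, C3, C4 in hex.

C1: E(K, 0xF7) = 0x4F; 0xFF ⊕ 0x4F = 0xB0.
C2: E(K, 0xB0) = 0x08; 0xD8 ⊕ 0x08 = 0xD0.
C3: E(K, 0xD0) = 0x68; 0xE2 ⊕ 0x68 = 0x8A.
C4: E(K, 0x8A) = 0x32; 0x80 ⊕ 0x32 = 0xB2.

C1 = 0xB0, C2 = 0xD0, C3 = 0x8A, C4 = 0xB2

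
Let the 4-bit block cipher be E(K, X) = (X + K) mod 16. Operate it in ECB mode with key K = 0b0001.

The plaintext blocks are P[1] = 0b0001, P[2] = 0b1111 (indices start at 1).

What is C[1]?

C[1] = 0b0010

ECB encryption: C_i = E(K, P_i).
C[1]: E(K, 0b0001) = 0b0010.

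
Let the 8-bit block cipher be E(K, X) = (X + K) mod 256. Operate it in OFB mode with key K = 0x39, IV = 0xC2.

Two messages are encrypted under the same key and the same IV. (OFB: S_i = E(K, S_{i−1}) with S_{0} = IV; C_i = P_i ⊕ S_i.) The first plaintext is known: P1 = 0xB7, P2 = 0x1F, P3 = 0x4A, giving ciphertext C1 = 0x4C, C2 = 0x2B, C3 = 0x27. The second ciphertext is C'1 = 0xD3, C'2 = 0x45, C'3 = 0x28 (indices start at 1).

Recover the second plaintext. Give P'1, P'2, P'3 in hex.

In OFB with a reused IV, both messages share the same keystream S_i, so C_i ⊕ C'_i = P_i ⊕ P'_i and thus P'_i = P_i ⊕ C_i ⊕ C'_i.
P'1: 0xB7 ⊕ 0x4C ⊕ 0xD3 = 0x28.
P'2: 0x1F ⊕ 0x2B ⊕ 0x45 = 0x71.
P'3: 0x4A ⊕ 0x27 ⊕ 0x28 = 0x45.

P'1 = 0x28, P'2 = 0x71, P'3 = 0x45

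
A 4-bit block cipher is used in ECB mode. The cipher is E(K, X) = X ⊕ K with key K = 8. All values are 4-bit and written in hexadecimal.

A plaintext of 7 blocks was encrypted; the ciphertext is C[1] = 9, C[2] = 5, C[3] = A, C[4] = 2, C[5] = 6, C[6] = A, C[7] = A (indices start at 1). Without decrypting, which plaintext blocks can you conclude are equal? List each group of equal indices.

ECB encrypts each block independently with the same key, so equal ciphertext blocks imply equal plaintext blocks.
C[3] = C[6] = C[7] = A, so P[3] = P[6] = P[7].

P[3] = P[6] = P[7]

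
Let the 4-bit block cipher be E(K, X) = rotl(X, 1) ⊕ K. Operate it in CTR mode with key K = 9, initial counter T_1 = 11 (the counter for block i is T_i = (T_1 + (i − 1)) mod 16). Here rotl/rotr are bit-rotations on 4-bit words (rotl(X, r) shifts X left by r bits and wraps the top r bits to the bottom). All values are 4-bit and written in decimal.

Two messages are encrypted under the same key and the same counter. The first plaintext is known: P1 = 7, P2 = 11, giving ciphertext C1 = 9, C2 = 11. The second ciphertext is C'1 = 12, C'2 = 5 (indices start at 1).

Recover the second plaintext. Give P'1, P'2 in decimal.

In CTR with a reused counter, both messages share the same keystream S_i, so C_i ⊕ C'_i = P_i ⊕ P'_i and thus P'_i = P_i ⊕ C_i ⊕ C'_i.
P'1: 7 ⊕ 9 ⊕ 12 = 2.
P'2: 11 ⊕ 11 ⊕ 5 = 5.

P'1 = 2, P'2 = 5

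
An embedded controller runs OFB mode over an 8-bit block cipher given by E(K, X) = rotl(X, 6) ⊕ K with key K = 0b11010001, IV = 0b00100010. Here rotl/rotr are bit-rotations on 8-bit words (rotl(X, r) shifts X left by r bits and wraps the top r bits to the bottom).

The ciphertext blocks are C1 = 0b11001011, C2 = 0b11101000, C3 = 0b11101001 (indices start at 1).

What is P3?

OFB decryption: S_i = E(K, S_{i−1}) with S_{0} = IV; P_i = C_i ⊕ S_i.
P1: S = E(K, 0b00100010) = 0b01011001; 0b11001011 ⊕ 0b01011001 = 0b10010010.
P2: S = E(K, 0b01011001) = 0b10000111; 0b11101000 ⊕ 0b10000111 = 0b01101111.
P3: S = E(K, 0b10000111) = 0b00110000; 0b11101001 ⊕ 0b00110000 = 0b11011001.

P3 = 0b11011001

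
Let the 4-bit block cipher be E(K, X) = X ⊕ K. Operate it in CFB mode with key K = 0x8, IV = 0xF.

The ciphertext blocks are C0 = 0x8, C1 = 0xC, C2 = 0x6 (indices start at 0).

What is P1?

P1 = 0xC

CFB decryption: P_i = C_i ⊕ E(K, C_{i−1}), with C_{−1} = IV.
P1: E(K, 0x8) = 0x0; 0xC ⊕ 0x0 = 0xC.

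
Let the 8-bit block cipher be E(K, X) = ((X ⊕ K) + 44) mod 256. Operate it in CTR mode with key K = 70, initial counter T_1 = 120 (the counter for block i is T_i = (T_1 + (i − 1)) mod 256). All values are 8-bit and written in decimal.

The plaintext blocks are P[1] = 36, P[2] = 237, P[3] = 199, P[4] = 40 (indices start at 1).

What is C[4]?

C[4] = 65

CTR encryption: S_i = E(K, T_i) where T_i is the counter for block i; C_i = P_i ⊕ S_i.
C[1]: T = 120, S = E(K, T) = 106; 36 ⊕ 106 = 78.
C[2]: T = 121, S = E(K, T) = 107; 237 ⊕ 107 = 134.
C[3]: T = 122, S = E(K, T) = 104; 199 ⊕ 104 = 175.
C[4]: T = 123, S = E(K, T) = 105; 40 ⊕ 105 = 65.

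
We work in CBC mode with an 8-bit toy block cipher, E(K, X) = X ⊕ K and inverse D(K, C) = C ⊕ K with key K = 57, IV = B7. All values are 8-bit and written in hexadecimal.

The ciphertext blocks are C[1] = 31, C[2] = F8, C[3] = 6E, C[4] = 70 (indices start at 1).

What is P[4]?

P[4] = 49

CBC decryption: P_i = D(K, C_i) ⊕ C_{i−1}, with C_{0} = IV.
P[4]: D(K, 70) = 27; 27 ⊕ 6E = 49.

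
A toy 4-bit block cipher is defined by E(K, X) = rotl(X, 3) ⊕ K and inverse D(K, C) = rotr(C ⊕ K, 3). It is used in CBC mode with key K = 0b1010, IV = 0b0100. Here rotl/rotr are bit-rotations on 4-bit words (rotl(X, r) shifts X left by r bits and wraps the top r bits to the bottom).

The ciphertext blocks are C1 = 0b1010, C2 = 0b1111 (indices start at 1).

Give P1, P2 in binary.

P1 = 0b0100, P2 = 0b0000

CBC decryption: P_i = D(K, C_i) ⊕ C_{i−1}, with C_{0} = IV.
P1: D(K, 0b1010) = 0b0000; 0b0000 ⊕ 0b0100 = 0b0100.
P2: D(K, 0b1111) = 0b1010; 0b1010 ⊕ 0b1010 = 0b0000.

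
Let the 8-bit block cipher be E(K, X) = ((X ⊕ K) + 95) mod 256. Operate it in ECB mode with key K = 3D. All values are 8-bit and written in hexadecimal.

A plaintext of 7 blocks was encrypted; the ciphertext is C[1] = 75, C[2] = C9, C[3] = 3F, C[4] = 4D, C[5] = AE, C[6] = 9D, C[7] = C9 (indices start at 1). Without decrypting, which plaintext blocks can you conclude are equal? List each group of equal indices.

ECB encrypts each block independently with the same key, so equal ciphertext blocks imply equal plaintext blocks.
C[2] = C[7] = C9, so P[2] = P[7].

P[2] = P[7]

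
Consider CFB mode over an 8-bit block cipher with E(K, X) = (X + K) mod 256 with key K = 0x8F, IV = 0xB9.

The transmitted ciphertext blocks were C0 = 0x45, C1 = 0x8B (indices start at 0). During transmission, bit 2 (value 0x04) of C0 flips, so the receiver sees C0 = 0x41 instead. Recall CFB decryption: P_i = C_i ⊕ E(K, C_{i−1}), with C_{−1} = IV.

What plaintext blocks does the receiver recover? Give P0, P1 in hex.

P0 = 0x09, P1 = 0x5B

Only C0 changed, to 0x41. In CFB, a change in C_i flips the same bit in P_i and garbles P_{i+1}. Decrypting the received ciphertext:
P0: E(K, 0xB9) = 0x48; 0x41 ⊕ 0x48 = 0x09.
P1: E(K, 0x41) = 0xD0; 0x8B ⊕ 0xD0 = 0x5B.
Blocks that differ from the original plaintext: P0, P1.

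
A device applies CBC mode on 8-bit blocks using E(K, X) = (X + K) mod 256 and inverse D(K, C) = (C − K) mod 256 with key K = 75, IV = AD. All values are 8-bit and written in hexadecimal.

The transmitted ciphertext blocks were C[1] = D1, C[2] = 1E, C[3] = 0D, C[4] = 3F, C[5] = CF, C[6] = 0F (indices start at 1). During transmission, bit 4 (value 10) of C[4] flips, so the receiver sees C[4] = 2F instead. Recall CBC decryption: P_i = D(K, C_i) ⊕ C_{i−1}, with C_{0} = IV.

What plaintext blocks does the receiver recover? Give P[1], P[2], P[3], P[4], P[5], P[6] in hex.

P[1] = F1, P[2] = 78, P[3] = 86, P[4] = B7, P[5] = 75, P[6] = 55

Only C[4] changed, to 2F. In CBC, a change in C_i garbles P_i and flips the same bit in P_{i+1}. Decrypting the received ciphertext:
P[1]: D(K, D1) = 5C; 5C ⊕ AD = F1.
P[2]: D(K, 1E) = A9; A9 ⊕ D1 = 78.
P[3]: D(K, 0D) = 98; 98 ⊕ 1E = 86.
P[4]: D(K, 2F) = BA; BA ⊕ 0D = B7.
P[5]: D(K, CF) = 5A; 5A ⊕ 2F = 75.
P[6]: D(K, 0F) = 9A; 9A ⊕ CF = 55.
Blocks that differ from the original plaintext: P[4], P[5].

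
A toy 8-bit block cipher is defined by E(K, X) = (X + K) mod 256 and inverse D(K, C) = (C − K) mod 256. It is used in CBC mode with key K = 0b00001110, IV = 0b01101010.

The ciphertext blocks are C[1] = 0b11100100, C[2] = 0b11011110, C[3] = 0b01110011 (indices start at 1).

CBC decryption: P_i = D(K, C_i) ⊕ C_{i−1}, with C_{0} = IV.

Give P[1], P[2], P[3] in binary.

P[1]: D(K, 0b11100100) = 0b11010110; 0b11010110 ⊕ 0b01101010 = 0b10111100.
P[2]: D(K, 0b11011110) = 0b11010000; 0b11010000 ⊕ 0b11100100 = 0b00110100.
P[3]: D(K, 0b01110011) = 0b01100101; 0b01100101 ⊕ 0b11011110 = 0b10111011.

P[1] = 0b10111100, P[2] = 0b00110100, P[3] = 0b10111011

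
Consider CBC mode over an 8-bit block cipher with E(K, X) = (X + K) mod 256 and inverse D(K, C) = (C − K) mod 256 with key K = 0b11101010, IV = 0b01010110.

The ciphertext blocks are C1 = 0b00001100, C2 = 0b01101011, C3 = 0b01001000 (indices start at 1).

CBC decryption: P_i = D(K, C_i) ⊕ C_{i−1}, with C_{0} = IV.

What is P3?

P3 = 0b00110101

P3: D(K, 0b01001000) = 0b01011110; 0b01011110 ⊕ 0b01101011 = 0b00110101.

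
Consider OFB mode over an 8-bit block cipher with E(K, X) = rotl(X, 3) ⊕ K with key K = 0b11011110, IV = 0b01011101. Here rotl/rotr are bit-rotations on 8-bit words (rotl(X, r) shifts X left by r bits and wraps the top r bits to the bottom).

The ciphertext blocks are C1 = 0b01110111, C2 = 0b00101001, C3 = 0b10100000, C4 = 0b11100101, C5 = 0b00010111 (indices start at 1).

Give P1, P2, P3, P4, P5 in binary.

OFB decryption: S_i = E(K, S_{i−1}) with S_{0} = IV; P_i = C_i ⊕ S_i.
P1: S = E(K, 0b01011101) = 0b00110100; 0b01110111 ⊕ 0b00110100 = 0b01000011.
P2: S = E(K, 0b00110100) = 0b01111111; 0b00101001 ⊕ 0b01111111 = 0b01010110.
P3: S = E(K, 0b01111111) = 0b00100101; 0b10100000 ⊕ 0b00100101 = 0b10000101.
P4: S = E(K, 0b00100101) = 0b11110111; 0b11100101 ⊕ 0b11110111 = 0b00010010.
P5: S = E(K, 0b11110111) = 0b01100001; 0b00010111 ⊕ 0b01100001 = 0b01110110.

P1 = 0b01000011, P2 = 0b01010110, P3 = 0b10000101, P4 = 0b00010010, P5 = 0b01110110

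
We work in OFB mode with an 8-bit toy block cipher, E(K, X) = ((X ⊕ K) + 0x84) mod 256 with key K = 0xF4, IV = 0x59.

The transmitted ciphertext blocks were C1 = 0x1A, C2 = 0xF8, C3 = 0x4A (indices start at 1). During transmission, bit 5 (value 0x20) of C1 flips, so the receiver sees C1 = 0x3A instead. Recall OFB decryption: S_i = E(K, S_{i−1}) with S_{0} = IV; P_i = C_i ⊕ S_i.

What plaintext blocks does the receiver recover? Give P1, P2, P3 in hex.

Only C1 changed, to 0x3A. In OFB, a change in C_i flips the same bit in P_i only; the keystream is unaffected. Decrypting the received ciphertext:
P1: S = E(K, 0x59) = 0x31; 0x3A ⊕ 0x31 = 0x0B.
P2: S = E(K, 0x31) = 0x49; 0xF8 ⊕ 0x49 = 0xB1.
P3: S = E(K, 0x49) = 0x41; 0x4A ⊕ 0x41 = 0x0B.
Blocks that differ from the original plaintext: P1.

P1 = 0x0B, P2 = 0xB1, P3 = 0x0B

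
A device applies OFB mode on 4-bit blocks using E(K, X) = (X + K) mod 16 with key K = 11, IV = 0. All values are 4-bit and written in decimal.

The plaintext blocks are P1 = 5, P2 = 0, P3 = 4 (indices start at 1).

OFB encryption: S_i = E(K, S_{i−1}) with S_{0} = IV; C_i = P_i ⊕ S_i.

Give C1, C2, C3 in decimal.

C1: S = E(K, 0) = 11; 5 ⊕ 11 = 14.
C2: S = E(K, 11) = 6; 0 ⊕ 6 = 6.
C3: S = E(K, 6) = 1; 4 ⊕ 1 = 5.

C1 = 14, C2 = 6, C3 = 5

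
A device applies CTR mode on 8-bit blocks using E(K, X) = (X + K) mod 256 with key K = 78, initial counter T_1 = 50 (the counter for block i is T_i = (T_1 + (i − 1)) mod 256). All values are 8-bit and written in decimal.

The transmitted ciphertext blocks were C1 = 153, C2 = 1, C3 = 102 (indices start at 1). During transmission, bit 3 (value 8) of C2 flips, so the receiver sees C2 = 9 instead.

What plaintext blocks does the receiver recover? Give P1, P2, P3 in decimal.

CTR decryption: S_i = E(K, T_i) where T_i is the counter for block i; P_i = C_i ⊕ S_i.
Only C2 changed, to 9. In CTR, a change in C_i flips the same bit in P_i only; the keystream is unaffected. Decrypting the received ciphertext:
P1: T = 50, S = E(K, T) = 128; 153 ⊕ 128 = 25.
P2: T = 51, S = E(K, T) = 129; 9 ⊕ 129 = 136.
P3: T = 52, S = E(K, T) = 130; 102 ⊕ 130 = 228.
Blocks that differ from the original plaintext: P2.

P1 = 25, P2 = 136, P3 = 228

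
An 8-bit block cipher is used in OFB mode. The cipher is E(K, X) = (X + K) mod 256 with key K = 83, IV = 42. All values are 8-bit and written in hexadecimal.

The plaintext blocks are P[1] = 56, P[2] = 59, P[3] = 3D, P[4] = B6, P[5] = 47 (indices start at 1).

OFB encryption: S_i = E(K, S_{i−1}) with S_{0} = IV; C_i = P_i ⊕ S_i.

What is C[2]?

C[2] = 11

C[1]: S = E(K, 42) = C5; 56 ⊕ C5 = 93.
C[2]: S = E(K, C5) = 48; 59 ⊕ 48 = 11.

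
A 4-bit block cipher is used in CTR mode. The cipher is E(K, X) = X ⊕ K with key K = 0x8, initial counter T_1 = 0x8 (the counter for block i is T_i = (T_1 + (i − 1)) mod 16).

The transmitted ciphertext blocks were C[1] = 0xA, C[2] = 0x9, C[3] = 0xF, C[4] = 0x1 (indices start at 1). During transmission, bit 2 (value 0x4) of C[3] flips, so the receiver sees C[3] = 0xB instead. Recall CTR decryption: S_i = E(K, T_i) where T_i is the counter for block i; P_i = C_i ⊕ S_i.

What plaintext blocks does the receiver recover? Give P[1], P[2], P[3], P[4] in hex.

P[1] = 0xA, P[2] = 0x8, P[3] = 0x9, P[4] = 0x2

Only C[3] changed, to 0xB. In CTR, a change in C_i flips the same bit in P_i only; the keystream is unaffected. Decrypting the received ciphertext:
P[1]: T = 0x8, S = E(K, T) = 0x0; 0xA ⊕ 0x0 = 0xA.
P[2]: T = 0x9, S = E(K, T) = 0x1; 0x9 ⊕ 0x1 = 0x8.
P[3]: T = 0xA, S = E(K, T) = 0x2; 0xB ⊕ 0x2 = 0x9.
P[4]: T = 0xB, S = E(K, T) = 0x3; 0x1 ⊕ 0x3 = 0x2.
Blocks that differ from the original plaintext: P[3].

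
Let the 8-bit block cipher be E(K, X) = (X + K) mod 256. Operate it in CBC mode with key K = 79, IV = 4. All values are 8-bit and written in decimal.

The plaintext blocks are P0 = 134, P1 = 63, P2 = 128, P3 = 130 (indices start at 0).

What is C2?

CBC encryption: C_i = E(K, P_i ⊕ C_{i−1}), with C_{−1} = IV.
C0: P0 ⊕ 4 = 130; E(K, 130) = 209.
C1: P1 ⊕ 209 = 238; E(K, 238) = 61.
C2: P2 ⊕ 61 = 189; E(K, 189) = 12.

C2 = 12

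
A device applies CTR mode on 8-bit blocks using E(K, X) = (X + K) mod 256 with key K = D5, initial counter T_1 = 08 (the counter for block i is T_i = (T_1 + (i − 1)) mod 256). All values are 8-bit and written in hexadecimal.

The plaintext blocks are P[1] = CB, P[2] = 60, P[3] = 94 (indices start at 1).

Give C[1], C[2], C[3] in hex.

C[1] = 16, C[2] = BE, C[3] = 4B

CTR encryption: S_i = E(K, T_i) where T_i is the counter for block i; C_i = P_i ⊕ S_i.
C[1]: T = 08, S = E(K, T) = DD; CB ⊕ DD = 16.
C[2]: T = 09, S = E(K, T) = DE; 60 ⊕ DE = BE.
C[3]: T = 0A, S = E(K, T) = DF; 94 ⊕ DF = 4B.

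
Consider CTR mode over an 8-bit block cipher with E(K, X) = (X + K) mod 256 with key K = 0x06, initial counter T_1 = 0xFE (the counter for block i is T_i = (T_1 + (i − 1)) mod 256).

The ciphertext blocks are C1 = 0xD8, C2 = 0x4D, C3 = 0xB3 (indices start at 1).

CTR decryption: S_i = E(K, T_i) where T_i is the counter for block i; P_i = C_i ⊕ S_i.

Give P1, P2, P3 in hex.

P1: T = 0xFE, S = E(K, T) = 0x04; 0xD8 ⊕ 0x04 = 0xDC.
P2: T = 0xFF, S = E(K, T) = 0x05; 0x4D ⊕ 0x05 = 0x48.
P3: T = 0x00, S = E(K, T) = 0x06; 0xB3 ⊕ 0x06 = 0xB5.

P1 = 0xDC, P2 = 0x48, P3 = 0xB5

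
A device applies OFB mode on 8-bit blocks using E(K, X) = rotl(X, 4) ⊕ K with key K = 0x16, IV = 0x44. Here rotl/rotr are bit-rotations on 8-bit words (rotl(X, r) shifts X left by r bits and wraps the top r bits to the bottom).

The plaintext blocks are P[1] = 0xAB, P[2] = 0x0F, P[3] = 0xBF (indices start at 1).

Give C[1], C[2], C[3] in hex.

C[1] = 0xF9, C[2] = 0x3C, C[3] = 0x9A

OFB encryption: S_i = E(K, S_{i−1}) with S_{0} = IV; C_i = P_i ⊕ S_i.
C[1]: S = E(K, 0x44) = 0x52; 0xAB ⊕ 0x52 = 0xF9.
C[2]: S = E(K, 0x52) = 0x33; 0x0F ⊕ 0x33 = 0x3C.
C[3]: S = E(K, 0x33) = 0x25; 0xBF ⊕ 0x25 = 0x9A.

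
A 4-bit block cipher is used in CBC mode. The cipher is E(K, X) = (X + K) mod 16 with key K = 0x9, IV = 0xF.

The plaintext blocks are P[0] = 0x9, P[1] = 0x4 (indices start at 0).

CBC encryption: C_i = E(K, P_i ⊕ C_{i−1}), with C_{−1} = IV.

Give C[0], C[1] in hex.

C[0]: P[0] ⊕ 0xF = 0x6; E(K, 0x6) = 0xF.
C[1]: P[1] ⊕ 0xF = 0xB; E(K, 0xB) = 0x4.

C[0] = 0xF, C[1] = 0x4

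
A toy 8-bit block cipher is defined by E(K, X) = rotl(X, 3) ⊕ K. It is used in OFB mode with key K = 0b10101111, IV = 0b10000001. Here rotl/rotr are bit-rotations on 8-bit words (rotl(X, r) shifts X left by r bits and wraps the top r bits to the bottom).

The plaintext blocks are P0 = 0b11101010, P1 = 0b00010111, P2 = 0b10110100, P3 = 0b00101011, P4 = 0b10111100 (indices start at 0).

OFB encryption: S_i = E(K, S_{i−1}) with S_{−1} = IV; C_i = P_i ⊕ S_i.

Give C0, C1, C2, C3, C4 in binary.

C0 = 0b01001001, C1 = 0b10100101, C2 = 0b10001110, C3 = 0b01010101, C4 = 0b11100000

C0: S = E(K, 0b10000001) = 0b10100011; 0b11101010 ⊕ 0b10100011 = 0b01001001.
C1: S = E(K, 0b10100011) = 0b10110010; 0b00010111 ⊕ 0b10110010 = 0b10100101.
C2: S = E(K, 0b10110010) = 0b00111010; 0b10110100 ⊕ 0b00111010 = 0b10001110.
C3: S = E(K, 0b00111010) = 0b01111110; 0b00101011 ⊕ 0b01111110 = 0b01010101.
C4: S = E(K, 0b01111110) = 0b01011100; 0b10111100 ⊕ 0b01011100 = 0b11100000.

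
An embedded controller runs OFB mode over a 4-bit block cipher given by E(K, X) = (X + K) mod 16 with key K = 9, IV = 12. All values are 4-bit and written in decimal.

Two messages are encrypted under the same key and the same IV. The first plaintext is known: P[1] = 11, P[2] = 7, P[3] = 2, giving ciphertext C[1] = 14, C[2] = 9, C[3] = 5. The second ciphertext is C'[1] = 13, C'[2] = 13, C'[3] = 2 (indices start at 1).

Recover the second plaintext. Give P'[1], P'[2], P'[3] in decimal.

In OFB with a reused IV, both messages share the same keystream S_i, so C_i ⊕ C'_i = P_i ⊕ P'_i and thus P'_i = P_i ⊕ C_i ⊕ C'_i.
P'[1]: 11 ⊕ 14 ⊕ 13 = 8.
P'[2]: 7 ⊕ 9 ⊕ 13 = 3.
P'[3]: 2 ⊕ 5 ⊕ 2 = 5.

P'[1] = 8, P'[2] = 3, P'[3] = 5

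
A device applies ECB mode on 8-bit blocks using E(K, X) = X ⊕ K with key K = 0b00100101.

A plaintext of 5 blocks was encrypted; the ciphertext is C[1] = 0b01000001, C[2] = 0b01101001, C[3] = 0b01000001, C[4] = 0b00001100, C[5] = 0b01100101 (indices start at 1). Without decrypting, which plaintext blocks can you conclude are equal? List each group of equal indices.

P[1] = P[3]

ECB encrypts each block independently with the same key, so equal ciphertext blocks imply equal plaintext blocks.
C[1] = C[3] = 0b01000001, so P[1] = P[3].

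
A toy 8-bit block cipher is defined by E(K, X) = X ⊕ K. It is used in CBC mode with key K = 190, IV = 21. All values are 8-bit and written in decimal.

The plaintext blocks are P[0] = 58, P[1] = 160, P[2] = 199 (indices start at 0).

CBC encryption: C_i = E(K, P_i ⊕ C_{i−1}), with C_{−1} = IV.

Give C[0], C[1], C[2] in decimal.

C[0] = 145, C[1] = 143, C[2] = 246

C[0]: P[0] ⊕ 21 = 47; E(K, 47) = 145.
C[1]: P[1] ⊕ 145 = 49; E(K, 49) = 143.
C[2]: P[2] ⊕ 143 = 72; E(K, 72) = 246.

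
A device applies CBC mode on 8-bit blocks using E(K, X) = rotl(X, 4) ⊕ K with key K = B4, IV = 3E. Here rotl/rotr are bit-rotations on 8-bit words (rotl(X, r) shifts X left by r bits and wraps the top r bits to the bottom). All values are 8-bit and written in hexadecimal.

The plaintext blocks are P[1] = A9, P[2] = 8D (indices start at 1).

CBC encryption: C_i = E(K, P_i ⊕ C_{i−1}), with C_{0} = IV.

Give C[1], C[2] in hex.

C[1] = CD, C[2] = B0

C[1]: P[1] ⊕ 3E = 97; E(K, 97) = CD.
C[2]: P[2] ⊕ CD = 40; E(K, 40) = B0.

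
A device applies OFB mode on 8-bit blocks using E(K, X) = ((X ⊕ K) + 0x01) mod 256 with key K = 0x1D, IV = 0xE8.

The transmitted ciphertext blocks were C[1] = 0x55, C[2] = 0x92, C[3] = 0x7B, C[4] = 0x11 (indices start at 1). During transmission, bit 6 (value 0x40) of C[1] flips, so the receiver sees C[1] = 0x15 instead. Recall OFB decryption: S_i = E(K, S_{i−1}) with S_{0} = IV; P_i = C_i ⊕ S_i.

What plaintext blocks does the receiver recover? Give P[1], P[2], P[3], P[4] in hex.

Only C[1] changed, to 0x15. In OFB, a change in C_i flips the same bit in P_i only; the keystream is unaffected. Decrypting the received ciphertext:
P[1]: S = E(K, 0xE8) = 0xF6; 0x15 ⊕ 0xF6 = 0xE3.
P[2]: S = E(K, 0xF6) = 0xEC; 0x92 ⊕ 0xEC = 0x7E.
P[3]: S = E(K, 0xEC) = 0xF2; 0x7B ⊕ 0xF2 = 0x89.
P[4]: S = E(K, 0xF2) = 0xF0; 0x11 ⊕ 0xF0 = 0xE1.
Blocks that differ from the original plaintext: P[1].

P[1] = 0xE3, P[2] = 0x7E, P[3] = 0x89, P[4] = 0xE1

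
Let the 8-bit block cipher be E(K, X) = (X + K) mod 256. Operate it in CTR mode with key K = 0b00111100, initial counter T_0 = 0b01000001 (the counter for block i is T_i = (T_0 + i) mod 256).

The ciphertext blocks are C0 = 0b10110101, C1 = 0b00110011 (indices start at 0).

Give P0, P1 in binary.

P0 = 0b11001000, P1 = 0b01001101

CTR decryption: S_i = E(K, T_i) where T_i is the counter for block i; P_i = C_i ⊕ S_i.
P0: T = 0b01000001, S = E(K, T) = 0b01111101; 0b10110101 ⊕ 0b01111101 = 0b11001000.
P1: T = 0b01000010, S = E(K, T) = 0b01111110; 0b00110011 ⊕ 0b01111110 = 0b01001101.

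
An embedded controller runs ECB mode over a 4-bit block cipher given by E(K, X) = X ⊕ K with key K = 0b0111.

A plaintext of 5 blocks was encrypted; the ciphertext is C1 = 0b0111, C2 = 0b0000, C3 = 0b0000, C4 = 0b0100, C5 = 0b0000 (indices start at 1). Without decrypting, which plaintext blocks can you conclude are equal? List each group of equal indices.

ECB encrypts each block independently with the same key, so equal ciphertext blocks imply equal plaintext blocks.
C2 = C3 = C5 = 0b0000, so P2 = P3 = P5.

P2 = P3 = P5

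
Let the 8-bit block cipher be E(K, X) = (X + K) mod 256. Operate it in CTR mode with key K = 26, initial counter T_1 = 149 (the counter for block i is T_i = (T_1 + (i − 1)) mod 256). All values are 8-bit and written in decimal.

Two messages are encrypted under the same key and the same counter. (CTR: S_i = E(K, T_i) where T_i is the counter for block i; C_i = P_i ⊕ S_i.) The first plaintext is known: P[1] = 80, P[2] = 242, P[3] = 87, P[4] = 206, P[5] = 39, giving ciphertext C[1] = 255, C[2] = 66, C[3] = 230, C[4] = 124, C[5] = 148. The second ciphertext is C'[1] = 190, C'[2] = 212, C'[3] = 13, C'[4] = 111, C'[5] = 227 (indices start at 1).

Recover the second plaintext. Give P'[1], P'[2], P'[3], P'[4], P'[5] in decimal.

P'[1] = 17, P'[2] = 100, P'[3] = 188, P'[4] = 221, P'[5] = 80

In CTR with a reused counter, both messages share the same keystream S_i, so C_i ⊕ C'_i = P_i ⊕ P'_i and thus P'_i = P_i ⊕ C_i ⊕ C'_i.
P'[1]: 80 ⊕ 255 ⊕ 190 = 17.
P'[2]: 242 ⊕ 66 ⊕ 212 = 100.
P'[3]: 87 ⊕ 230 ⊕ 13 = 188.
P'[4]: 206 ⊕ 124 ⊕ 111 = 221.
P'[5]: 39 ⊕ 148 ⊕ 227 = 80.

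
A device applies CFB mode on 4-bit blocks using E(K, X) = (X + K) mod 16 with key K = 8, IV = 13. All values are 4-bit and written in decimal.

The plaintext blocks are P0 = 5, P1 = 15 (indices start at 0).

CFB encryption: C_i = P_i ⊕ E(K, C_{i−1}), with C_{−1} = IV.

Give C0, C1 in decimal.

C0: E(K, 13) = 5; 5 ⊕ 5 = 0.
C1: E(K, 0) = 8; 15 ⊕ 8 = 7.

C0 = 0, C1 = 7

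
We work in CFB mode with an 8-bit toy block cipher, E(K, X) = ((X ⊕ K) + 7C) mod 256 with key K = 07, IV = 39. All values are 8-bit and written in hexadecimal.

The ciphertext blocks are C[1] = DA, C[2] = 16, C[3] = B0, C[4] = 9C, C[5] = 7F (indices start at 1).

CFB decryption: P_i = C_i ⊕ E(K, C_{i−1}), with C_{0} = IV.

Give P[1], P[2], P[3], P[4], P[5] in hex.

P[1]: E(K, 39) = BA; DA ⊕ BA = 60.
P[2]: E(K, DA) = 59; 16 ⊕ 59 = 4F.
P[3]: E(K, 16) = 8D; B0 ⊕ 8D = 3D.
P[4]: E(K, B0) = 33; 9C ⊕ 33 = AF.
P[5]: E(K, 9C) = 17; 7F ⊕ 17 = 68.

P[1] = 60, P[2] = 4F, P[3] = 3D, P[4] = AF, P[5] = 68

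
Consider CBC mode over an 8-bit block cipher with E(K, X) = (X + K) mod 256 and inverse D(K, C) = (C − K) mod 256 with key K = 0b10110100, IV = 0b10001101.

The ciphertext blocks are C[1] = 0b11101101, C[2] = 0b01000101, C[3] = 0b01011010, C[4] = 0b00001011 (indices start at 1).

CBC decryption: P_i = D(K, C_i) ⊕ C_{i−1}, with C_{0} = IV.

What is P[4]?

P[4]: D(K, 0b00001011) = 0b01010111; 0b01010111 ⊕ 0b01011010 = 0b00001101.

P[4] = 0b00001101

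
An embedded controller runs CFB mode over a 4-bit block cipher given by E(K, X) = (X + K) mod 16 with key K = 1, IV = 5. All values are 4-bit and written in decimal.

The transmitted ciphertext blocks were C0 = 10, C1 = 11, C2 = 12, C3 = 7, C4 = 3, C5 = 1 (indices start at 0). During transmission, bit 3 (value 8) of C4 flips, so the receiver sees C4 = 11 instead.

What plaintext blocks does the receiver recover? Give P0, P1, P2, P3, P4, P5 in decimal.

CFB decryption: P_i = C_i ⊕ E(K, C_{i−1}), with C_{−1} = IV.
Only C4 changed, to 11. In CFB, a change in C_i flips the same bit in P_i and garbles P_{i+1}. Decrypting the received ciphertext:
P0: E(K, 5) = 6; 10 ⊕ 6 = 12.
P1: E(K, 10) = 11; 11 ⊕ 11 = 0.
P2: E(K, 11) = 12; 12 ⊕ 12 = 0.
P3: E(K, 12) = 13; 7 ⊕ 13 = 10.
P4: E(K, 7) = 8; 11 ⊕ 8 = 3.
P5: E(K, 11) = 12; 1 ⊕ 12 = 13.
Blocks that differ from the original plaintext: P4, P5.

P0 = 12, P1 = 0, P2 = 0, P3 = 10, P4 = 3, P5 = 13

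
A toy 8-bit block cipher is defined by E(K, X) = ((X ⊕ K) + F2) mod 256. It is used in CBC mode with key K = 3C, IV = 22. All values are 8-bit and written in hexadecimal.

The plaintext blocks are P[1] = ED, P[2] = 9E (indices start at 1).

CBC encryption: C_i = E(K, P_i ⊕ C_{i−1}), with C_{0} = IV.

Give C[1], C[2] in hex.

C[1] = E5, C[2] = 39

C[1]: P[1] ⊕ 22 = CF; E(K, CF) = E5.
C[2]: P[2] ⊕ E5 = 7B; E(K, 7B) = 39.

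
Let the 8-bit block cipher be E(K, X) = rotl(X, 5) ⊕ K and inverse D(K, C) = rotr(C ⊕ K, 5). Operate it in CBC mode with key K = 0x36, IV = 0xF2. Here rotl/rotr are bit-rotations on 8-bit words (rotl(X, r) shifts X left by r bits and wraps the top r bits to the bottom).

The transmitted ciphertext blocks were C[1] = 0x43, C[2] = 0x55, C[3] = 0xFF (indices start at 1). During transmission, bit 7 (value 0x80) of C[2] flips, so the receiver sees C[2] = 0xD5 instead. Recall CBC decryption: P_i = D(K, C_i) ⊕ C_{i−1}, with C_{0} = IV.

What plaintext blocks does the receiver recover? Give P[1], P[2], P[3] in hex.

Only C[2] changed, to 0xD5. In CBC, a change in C_i garbles P_i and flips the same bit in P_{i+1}. Decrypting the received ciphertext:
P[1]: D(K, 0x43) = 0xAB; 0xAB ⊕ 0xF2 = 0x59.
P[2]: D(K, 0xD5) = 0x1F; 0x1F ⊕ 0x43 = 0x5C.
P[3]: D(K, 0xFF) = 0x4E; 0x4E ⊕ 0xD5 = 0x9B.
Blocks that differ from the original plaintext: P[2], P[3].

P[1] = 0x59, P[2] = 0x5C, P[3] = 0x9B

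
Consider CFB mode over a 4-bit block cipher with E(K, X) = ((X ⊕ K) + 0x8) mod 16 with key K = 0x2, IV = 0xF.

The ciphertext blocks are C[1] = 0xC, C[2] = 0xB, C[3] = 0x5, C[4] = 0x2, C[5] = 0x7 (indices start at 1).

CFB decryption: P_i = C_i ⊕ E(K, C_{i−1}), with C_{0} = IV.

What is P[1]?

P[1]: E(K, 0xF) = 0x5; 0xC ⊕ 0x5 = 0x9.

P[1] = 0x9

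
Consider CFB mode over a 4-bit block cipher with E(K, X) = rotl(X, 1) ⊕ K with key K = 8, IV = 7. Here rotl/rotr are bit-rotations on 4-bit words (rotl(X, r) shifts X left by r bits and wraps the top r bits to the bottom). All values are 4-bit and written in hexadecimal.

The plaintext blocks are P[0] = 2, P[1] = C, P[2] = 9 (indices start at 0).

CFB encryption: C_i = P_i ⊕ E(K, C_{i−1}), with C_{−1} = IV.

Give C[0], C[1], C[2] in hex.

C[0]: E(K, 7) = 6; 2 ⊕ 6 = 4.
C[1]: E(K, 4) = 0; C ⊕ 0 = C.
C[2]: E(K, C) = 1; 9 ⊕ 1 = 8.

C[0] = 4, C[1] = C, C[2] = 8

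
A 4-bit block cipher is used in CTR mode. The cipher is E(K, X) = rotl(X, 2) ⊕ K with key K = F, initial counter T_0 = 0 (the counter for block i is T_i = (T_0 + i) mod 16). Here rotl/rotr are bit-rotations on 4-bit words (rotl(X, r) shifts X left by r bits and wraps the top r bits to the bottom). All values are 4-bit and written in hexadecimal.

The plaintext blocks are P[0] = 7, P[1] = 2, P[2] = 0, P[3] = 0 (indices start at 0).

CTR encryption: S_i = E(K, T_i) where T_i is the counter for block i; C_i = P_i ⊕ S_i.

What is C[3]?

C[3] = 3

C[0]: T = 0, S = E(K, T) = F; 7 ⊕ F = 8.
C[1]: T = 1, S = E(K, T) = B; 2 ⊕ B = 9.
C[2]: T = 2, S = E(K, T) = 7; 0 ⊕ 7 = 7.
C[3]: T = 3, S = E(K, T) = 3; 0 ⊕ 3 = 3.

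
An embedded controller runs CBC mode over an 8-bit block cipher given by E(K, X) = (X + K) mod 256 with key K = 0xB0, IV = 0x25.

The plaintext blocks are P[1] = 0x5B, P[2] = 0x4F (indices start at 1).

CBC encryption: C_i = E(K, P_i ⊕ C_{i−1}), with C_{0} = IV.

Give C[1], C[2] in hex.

C[1]: P[1] ⊕ 0x25 = 0x7E; E(K, 0x7E) = 0x2E.
C[2]: P[2] ⊕ 0x2E = 0x61; E(K, 0x61) = 0x11.

C[1] = 0x2E, C[2] = 0x11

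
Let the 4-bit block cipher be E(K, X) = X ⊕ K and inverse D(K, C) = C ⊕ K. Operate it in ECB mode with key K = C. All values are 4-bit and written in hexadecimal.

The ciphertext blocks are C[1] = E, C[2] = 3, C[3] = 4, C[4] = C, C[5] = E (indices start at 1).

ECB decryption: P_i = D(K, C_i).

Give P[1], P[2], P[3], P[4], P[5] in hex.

P[1] = 2, P[2] = F, P[3] = 8, P[4] = 0, P[5] = 2

P[1]: D(K, E) = 2.
P[2]: D(K, 3) = F.
P[3]: D(K, 4) = 8.
P[4]: D(K, C) = 0.
P[5]: D(K, E) = 2.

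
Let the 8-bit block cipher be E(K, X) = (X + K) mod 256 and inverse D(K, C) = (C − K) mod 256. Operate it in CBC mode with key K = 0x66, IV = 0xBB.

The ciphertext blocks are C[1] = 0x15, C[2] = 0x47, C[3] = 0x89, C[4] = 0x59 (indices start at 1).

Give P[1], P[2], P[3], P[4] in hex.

P[1] = 0x14, P[2] = 0xF4, P[3] = 0x64, P[4] = 0x7A

CBC decryption: P_i = D(K, C_i) ⊕ C_{i−1}, with C_{0} = IV.
P[1]: D(K, 0x15) = 0xAF; 0xAF ⊕ 0xBB = 0x14.
P[2]: D(K, 0x47) = 0xE1; 0xE1 ⊕ 0x15 = 0xF4.
P[3]: D(K, 0x89) = 0x23; 0x23 ⊕ 0x47 = 0x64.
P[4]: D(K, 0x59) = 0xF3; 0xF3 ⊕ 0x89 = 0x7A.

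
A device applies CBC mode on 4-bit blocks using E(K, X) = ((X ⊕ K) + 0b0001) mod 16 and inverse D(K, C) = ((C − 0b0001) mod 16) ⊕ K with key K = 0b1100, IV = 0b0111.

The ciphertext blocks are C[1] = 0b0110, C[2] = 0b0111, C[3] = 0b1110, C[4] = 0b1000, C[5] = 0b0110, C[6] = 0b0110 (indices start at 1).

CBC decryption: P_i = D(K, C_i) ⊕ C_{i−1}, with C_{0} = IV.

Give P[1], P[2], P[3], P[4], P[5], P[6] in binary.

P[1]: D(K, 0b0110) = 0b1001; 0b1001 ⊕ 0b0111 = 0b1110.
P[2]: D(K, 0b0111) = 0b1010; 0b1010 ⊕ 0b0110 = 0b1100.
P[3]: D(K, 0b1110) = 0b0001; 0b0001 ⊕ 0b0111 = 0b0110.
P[4]: D(K, 0b1000) = 0b1011; 0b1011 ⊕ 0b1110 = 0b0101.
P[5]: D(K, 0b0110) = 0b1001; 0b1001 ⊕ 0b1000 = 0b0001.
P[6]: D(K, 0b0110) = 0b1001; 0b1001 ⊕ 0b0110 = 0b1111.

P[1] = 0b1110, P[2] = 0b1100, P[3] = 0b0110, P[4] = 0b0101, P[5] = 0b0001, P[6] = 0b1111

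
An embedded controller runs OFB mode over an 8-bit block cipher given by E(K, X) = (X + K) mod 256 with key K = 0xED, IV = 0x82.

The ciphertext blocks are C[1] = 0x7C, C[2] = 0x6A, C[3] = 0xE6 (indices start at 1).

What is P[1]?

OFB decryption: S_i = E(K, S_{i−1}) with S_{0} = IV; P_i = C_i ⊕ S_i.
P[1]: S = E(K, 0x82) = 0x6F; 0x7C ⊕ 0x6F = 0x13.

P[1] = 0x13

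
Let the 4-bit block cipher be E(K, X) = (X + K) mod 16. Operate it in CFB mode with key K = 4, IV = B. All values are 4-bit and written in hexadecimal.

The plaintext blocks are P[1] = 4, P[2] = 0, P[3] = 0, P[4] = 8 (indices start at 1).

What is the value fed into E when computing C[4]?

3

CFB encryption: C_i = P_i ⊕ E(K, C_{i−1}), with C_{0} = IV.
C[1]: E(K, B) = F; 4 ⊕ F = B.
C[2]: E(K, B) = F; 0 ⊕ F = F.
C[3]: E(K, F) = 3; 0 ⊕ 3 = 3.
C[4]: E(K, 3) = 7; 8 ⊕ 7 = F.
So the input to E for block [4] is 3.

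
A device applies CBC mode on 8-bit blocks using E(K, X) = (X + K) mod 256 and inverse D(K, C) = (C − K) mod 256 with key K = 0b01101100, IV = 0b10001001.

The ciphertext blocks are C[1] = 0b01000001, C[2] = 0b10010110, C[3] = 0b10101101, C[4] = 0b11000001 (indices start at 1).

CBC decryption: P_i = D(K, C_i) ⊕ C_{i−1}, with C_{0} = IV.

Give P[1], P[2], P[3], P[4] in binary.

P[1]: D(K, 0b01000001) = 0b11010101; 0b11010101 ⊕ 0b10001001 = 0b01011100.
P[2]: D(K, 0b10010110) = 0b00101010; 0b00101010 ⊕ 0b01000001 = 0b01101011.
P[3]: D(K, 0b10101101) = 0b01000001; 0b01000001 ⊕ 0b10010110 = 0b11010111.
P[4]: D(K, 0b11000001) = 0b01010101; 0b01010101 ⊕ 0b10101101 = 0b11111000.

P[1] = 0b01011100, P[2] = 0b01101011, P[3] = 0b11010111, P[4] = 0b11111000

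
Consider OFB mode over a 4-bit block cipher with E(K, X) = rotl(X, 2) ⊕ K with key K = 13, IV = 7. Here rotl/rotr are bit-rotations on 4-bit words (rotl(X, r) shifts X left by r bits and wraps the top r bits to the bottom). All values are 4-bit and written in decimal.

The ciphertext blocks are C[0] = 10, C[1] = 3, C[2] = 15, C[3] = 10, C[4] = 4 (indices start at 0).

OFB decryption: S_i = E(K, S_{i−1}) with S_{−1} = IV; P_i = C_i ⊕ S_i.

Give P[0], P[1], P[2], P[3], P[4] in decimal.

P[0]: S = E(K, 7) = 0; 10 ⊕ 0 = 10.
P[1]: S = E(K, 0) = 13; 3 ⊕ 13 = 14.
P[2]: S = E(K, 13) = 10; 15 ⊕ 10 = 5.
P[3]: S = E(K, 10) = 7; 10 ⊕ 7 = 13.
P[4]: S = E(K, 7) = 0; 4 ⊕ 0 = 4.

P[0] = 10, P[1] = 14, P[2] = 5, P[3] = 13, P[4] = 4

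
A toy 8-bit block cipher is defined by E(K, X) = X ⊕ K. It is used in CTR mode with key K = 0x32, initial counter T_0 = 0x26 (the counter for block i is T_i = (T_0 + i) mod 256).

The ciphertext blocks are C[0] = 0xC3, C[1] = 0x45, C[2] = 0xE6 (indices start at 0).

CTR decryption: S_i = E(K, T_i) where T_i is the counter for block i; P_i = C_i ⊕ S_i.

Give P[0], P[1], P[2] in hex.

P[0] = 0xD7, P[1] = 0x50, P[2] = 0xFC

P[0]: T = 0x26, S = E(K, T) = 0x14; 0xC3 ⊕ 0x14 = 0xD7.
P[1]: T = 0x27, S = E(K, T) = 0x15; 0x45 ⊕ 0x15 = 0x50.
P[2]: T = 0x28, S = E(K, T) = 0x1A; 0xE6 ⊕ 0x1A = 0xFC.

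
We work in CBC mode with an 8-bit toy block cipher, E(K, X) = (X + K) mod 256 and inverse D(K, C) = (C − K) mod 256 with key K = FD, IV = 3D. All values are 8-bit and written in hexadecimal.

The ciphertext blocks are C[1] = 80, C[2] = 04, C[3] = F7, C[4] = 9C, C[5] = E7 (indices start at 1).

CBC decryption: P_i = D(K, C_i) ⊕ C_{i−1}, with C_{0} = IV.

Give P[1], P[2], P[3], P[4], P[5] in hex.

P[1] = BE, P[2] = 87, P[3] = FE, P[4] = 68, P[5] = 76

P[1]: D(K, 80) = 83; 83 ⊕ 3D = BE.
P[2]: D(K, 04) = 07; 07 ⊕ 80 = 87.
P[3]: D(K, F7) = FA; FA ⊕ 04 = FE.
P[4]: D(K, 9C) = 9F; 9F ⊕ F7 = 68.
P[5]: D(K, E7) = EA; EA ⊕ 9C = 76.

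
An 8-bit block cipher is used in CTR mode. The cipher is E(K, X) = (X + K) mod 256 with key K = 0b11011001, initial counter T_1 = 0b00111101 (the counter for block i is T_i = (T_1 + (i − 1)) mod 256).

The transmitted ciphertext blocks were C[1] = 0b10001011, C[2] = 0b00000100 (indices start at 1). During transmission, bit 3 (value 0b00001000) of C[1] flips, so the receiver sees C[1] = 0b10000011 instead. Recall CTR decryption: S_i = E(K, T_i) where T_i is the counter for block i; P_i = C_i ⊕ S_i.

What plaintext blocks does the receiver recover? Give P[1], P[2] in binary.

Only C[1] changed, to 0b10000011. In CTR, a change in C_i flips the same bit in P_i only; the keystream is unaffected. Decrypting the received ciphertext:
P[1]: T = 0b00111101, S = E(K, T) = 0b00010110; 0b10000011 ⊕ 0b00010110 = 0b10010101.
P[2]: T = 0b00111110, S = E(K, T) = 0b00010111; 0b00000100 ⊕ 0b00010111 = 0b00010011.
Blocks that differ from the original plaintext: P[1].

P[1] = 0b10010101, P[2] = 0b00010011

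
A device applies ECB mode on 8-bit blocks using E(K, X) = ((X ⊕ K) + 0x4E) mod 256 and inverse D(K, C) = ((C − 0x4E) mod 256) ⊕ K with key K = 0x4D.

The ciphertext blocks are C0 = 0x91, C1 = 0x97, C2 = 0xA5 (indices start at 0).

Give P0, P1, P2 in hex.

ECB decryption: P_i = D(K, C_i).
P0: D(K, 0x91) = 0x0E.
P1: D(K, 0x97) = 0x04.
P2: D(K, 0xA5) = 0x1A.

P0 = 0x0E, P1 = 0x04, P2 = 0x1A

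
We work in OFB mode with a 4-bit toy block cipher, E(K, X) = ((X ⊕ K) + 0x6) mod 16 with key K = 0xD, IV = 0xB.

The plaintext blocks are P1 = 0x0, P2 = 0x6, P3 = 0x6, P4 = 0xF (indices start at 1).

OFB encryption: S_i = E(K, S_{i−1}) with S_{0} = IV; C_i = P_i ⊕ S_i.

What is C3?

C3 = 0x6

C1: S = E(K, 0xB) = 0xC; 0x0 ⊕ 0xC = 0xC.
C2: S = E(K, 0xC) = 0x7; 0x6 ⊕ 0x7 = 0x1.
C3: S = E(K, 0x7) = 0x0; 0x6 ⊕ 0x0 = 0x6.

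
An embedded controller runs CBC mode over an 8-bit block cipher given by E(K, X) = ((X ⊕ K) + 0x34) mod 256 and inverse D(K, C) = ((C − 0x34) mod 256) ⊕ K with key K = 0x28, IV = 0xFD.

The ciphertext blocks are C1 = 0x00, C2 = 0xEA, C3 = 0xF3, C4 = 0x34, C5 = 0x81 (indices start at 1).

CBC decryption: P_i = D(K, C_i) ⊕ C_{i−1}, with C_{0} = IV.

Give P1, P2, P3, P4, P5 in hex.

P1 = 0x19, P2 = 0x9E, P3 = 0x7D, P4 = 0xDB, P5 = 0x51

P1: D(K, 0x00) = 0xE4; 0xE4 ⊕ 0xFD = 0x19.
P2: D(K, 0xEA) = 0x9E; 0x9E ⊕ 0x00 = 0x9E.
P3: D(K, 0xF3) = 0x97; 0x97 ⊕ 0xEA = 0x7D.
P4: D(K, 0x34) = 0x28; 0x28 ⊕ 0xF3 = 0xDB.
P5: D(K, 0x81) = 0x65; 0x65 ⊕ 0x34 = 0x51.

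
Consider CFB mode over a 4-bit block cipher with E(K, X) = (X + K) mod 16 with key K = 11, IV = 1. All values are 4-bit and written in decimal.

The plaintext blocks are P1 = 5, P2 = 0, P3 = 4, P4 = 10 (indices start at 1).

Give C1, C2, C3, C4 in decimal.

C1 = 9, C2 = 4, C3 = 11, C4 = 12

CFB encryption: C_i = P_i ⊕ E(K, C_{i−1}), with C_{0} = IV.
C1: E(K, 1) = 12; 5 ⊕ 12 = 9.
C2: E(K, 9) = 4; 0 ⊕ 4 = 4.
C3: E(K, 4) = 15; 4 ⊕ 15 = 11.
C4: E(K, 11) = 6; 10 ⊕ 6 = 12.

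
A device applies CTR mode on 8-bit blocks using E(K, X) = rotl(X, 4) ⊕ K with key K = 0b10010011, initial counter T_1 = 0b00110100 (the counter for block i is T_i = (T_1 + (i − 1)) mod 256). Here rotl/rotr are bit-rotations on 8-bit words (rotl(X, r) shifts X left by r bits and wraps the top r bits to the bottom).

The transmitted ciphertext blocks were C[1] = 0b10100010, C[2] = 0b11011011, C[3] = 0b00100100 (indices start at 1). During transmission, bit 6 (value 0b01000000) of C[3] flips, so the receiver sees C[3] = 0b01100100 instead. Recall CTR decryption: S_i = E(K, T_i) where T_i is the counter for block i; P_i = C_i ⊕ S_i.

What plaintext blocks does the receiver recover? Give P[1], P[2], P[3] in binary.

P[1] = 0b01110010, P[2] = 0b00011011, P[3] = 0b10010100

Only C[3] changed, to 0b01100100. In CTR, a change in C_i flips the same bit in P_i only; the keystream is unaffected. Decrypting the received ciphertext:
P[1]: T = 0b00110100, S = E(K, T) = 0b11010000; 0b10100010 ⊕ 0b11010000 = 0b01110010.
P[2]: T = 0b00110101, S = E(K, T) = 0b11000000; 0b11011011 ⊕ 0b11000000 = 0b00011011.
P[3]: T = 0b00110110, S = E(K, T) = 0b11110000; 0b01100100 ⊕ 0b11110000 = 0b10010100.
Blocks that differ from the original plaintext: P[3].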